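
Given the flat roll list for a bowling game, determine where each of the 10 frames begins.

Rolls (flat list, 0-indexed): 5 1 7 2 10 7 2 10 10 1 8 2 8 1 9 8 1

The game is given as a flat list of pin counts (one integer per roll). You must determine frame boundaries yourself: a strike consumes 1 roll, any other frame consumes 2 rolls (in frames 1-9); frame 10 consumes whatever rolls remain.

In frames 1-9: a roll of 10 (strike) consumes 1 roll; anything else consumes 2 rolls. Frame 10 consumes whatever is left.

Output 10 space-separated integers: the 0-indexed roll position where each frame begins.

Frame 1 starts at roll index 0: rolls=5,1 (sum=6), consumes 2 rolls
Frame 2 starts at roll index 2: rolls=7,2 (sum=9), consumes 2 rolls
Frame 3 starts at roll index 4: roll=10 (strike), consumes 1 roll
Frame 4 starts at roll index 5: rolls=7,2 (sum=9), consumes 2 rolls
Frame 5 starts at roll index 7: roll=10 (strike), consumes 1 roll
Frame 6 starts at roll index 8: roll=10 (strike), consumes 1 roll
Frame 7 starts at roll index 9: rolls=1,8 (sum=9), consumes 2 rolls
Frame 8 starts at roll index 11: rolls=2,8 (sum=10), consumes 2 rolls
Frame 9 starts at roll index 13: rolls=1,9 (sum=10), consumes 2 rolls
Frame 10 starts at roll index 15: 2 remaining rolls

Answer: 0 2 4 5 7 8 9 11 13 15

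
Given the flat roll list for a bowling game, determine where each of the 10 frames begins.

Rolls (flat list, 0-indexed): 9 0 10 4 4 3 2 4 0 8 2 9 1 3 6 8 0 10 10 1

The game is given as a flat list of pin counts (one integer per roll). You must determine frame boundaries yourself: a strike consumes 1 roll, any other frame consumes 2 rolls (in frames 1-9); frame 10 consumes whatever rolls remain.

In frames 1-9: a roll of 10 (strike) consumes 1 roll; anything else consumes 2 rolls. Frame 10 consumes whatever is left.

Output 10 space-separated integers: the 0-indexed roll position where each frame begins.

Frame 1 starts at roll index 0: rolls=9,0 (sum=9), consumes 2 rolls
Frame 2 starts at roll index 2: roll=10 (strike), consumes 1 roll
Frame 3 starts at roll index 3: rolls=4,4 (sum=8), consumes 2 rolls
Frame 4 starts at roll index 5: rolls=3,2 (sum=5), consumes 2 rolls
Frame 5 starts at roll index 7: rolls=4,0 (sum=4), consumes 2 rolls
Frame 6 starts at roll index 9: rolls=8,2 (sum=10), consumes 2 rolls
Frame 7 starts at roll index 11: rolls=9,1 (sum=10), consumes 2 rolls
Frame 8 starts at roll index 13: rolls=3,6 (sum=9), consumes 2 rolls
Frame 9 starts at roll index 15: rolls=8,0 (sum=8), consumes 2 rolls
Frame 10 starts at roll index 17: 3 remaining rolls

Answer: 0 2 3 5 7 9 11 13 15 17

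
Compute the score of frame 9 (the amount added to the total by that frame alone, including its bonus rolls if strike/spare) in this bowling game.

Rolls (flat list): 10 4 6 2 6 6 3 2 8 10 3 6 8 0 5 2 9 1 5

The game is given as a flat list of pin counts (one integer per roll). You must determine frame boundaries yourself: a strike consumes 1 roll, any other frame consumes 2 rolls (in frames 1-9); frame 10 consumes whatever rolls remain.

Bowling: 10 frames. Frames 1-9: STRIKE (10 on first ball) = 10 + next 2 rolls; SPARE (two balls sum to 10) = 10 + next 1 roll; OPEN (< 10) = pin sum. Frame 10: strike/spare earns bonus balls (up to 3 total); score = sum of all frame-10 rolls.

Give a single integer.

Frame 1: STRIKE. 10 + next two rolls (4+6) = 20. Cumulative: 20
Frame 2: SPARE (4+6=10). 10 + next roll (2) = 12. Cumulative: 32
Frame 3: OPEN (2+6=8). Cumulative: 40
Frame 4: OPEN (6+3=9). Cumulative: 49
Frame 5: SPARE (2+8=10). 10 + next roll (10) = 20. Cumulative: 69
Frame 6: STRIKE. 10 + next two rolls (3+6) = 19. Cumulative: 88
Frame 7: OPEN (3+6=9). Cumulative: 97
Frame 8: OPEN (8+0=8). Cumulative: 105
Frame 9: OPEN (5+2=7). Cumulative: 112
Frame 10: SPARE. Sum of all frame-10 rolls (9+1+5) = 15. Cumulative: 127

Answer: 7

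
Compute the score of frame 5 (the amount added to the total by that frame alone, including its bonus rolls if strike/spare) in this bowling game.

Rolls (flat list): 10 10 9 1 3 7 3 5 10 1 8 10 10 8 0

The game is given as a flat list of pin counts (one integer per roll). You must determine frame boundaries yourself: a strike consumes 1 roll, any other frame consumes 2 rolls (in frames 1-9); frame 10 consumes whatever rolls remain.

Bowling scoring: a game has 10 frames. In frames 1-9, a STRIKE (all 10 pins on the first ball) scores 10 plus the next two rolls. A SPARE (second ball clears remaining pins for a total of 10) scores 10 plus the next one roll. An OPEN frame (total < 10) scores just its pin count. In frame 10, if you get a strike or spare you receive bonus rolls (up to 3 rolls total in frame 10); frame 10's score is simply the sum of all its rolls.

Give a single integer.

Frame 1: STRIKE. 10 + next two rolls (10+9) = 29. Cumulative: 29
Frame 2: STRIKE. 10 + next two rolls (9+1) = 20. Cumulative: 49
Frame 3: SPARE (9+1=10). 10 + next roll (3) = 13. Cumulative: 62
Frame 4: SPARE (3+7=10). 10 + next roll (3) = 13. Cumulative: 75
Frame 5: OPEN (3+5=8). Cumulative: 83
Frame 6: STRIKE. 10 + next two rolls (1+8) = 19. Cumulative: 102
Frame 7: OPEN (1+8=9). Cumulative: 111

Answer: 8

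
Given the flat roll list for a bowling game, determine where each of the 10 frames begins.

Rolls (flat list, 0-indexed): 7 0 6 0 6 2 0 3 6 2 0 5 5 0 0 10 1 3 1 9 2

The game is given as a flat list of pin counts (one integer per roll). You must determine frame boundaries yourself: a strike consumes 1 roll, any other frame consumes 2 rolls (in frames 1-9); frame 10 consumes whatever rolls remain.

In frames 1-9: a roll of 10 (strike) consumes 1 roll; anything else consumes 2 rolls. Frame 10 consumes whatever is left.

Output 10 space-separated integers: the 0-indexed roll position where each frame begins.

Frame 1 starts at roll index 0: rolls=7,0 (sum=7), consumes 2 rolls
Frame 2 starts at roll index 2: rolls=6,0 (sum=6), consumes 2 rolls
Frame 3 starts at roll index 4: rolls=6,2 (sum=8), consumes 2 rolls
Frame 4 starts at roll index 6: rolls=0,3 (sum=3), consumes 2 rolls
Frame 5 starts at roll index 8: rolls=6,2 (sum=8), consumes 2 rolls
Frame 6 starts at roll index 10: rolls=0,5 (sum=5), consumes 2 rolls
Frame 7 starts at roll index 12: rolls=5,0 (sum=5), consumes 2 rolls
Frame 8 starts at roll index 14: rolls=0,10 (sum=10), consumes 2 rolls
Frame 9 starts at roll index 16: rolls=1,3 (sum=4), consumes 2 rolls
Frame 10 starts at roll index 18: 3 remaining rolls

Answer: 0 2 4 6 8 10 12 14 16 18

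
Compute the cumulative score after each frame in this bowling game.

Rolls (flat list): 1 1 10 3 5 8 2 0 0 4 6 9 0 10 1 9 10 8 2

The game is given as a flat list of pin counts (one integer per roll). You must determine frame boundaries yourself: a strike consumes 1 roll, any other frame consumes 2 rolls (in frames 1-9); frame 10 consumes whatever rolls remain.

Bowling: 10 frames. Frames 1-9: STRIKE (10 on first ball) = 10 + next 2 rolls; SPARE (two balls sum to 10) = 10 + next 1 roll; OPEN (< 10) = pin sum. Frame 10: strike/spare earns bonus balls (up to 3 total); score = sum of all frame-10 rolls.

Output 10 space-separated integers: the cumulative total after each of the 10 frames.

Frame 1: OPEN (1+1=2). Cumulative: 2
Frame 2: STRIKE. 10 + next two rolls (3+5) = 18. Cumulative: 20
Frame 3: OPEN (3+5=8). Cumulative: 28
Frame 4: SPARE (8+2=10). 10 + next roll (0) = 10. Cumulative: 38
Frame 5: OPEN (0+0=0). Cumulative: 38
Frame 6: SPARE (4+6=10). 10 + next roll (9) = 19. Cumulative: 57
Frame 7: OPEN (9+0=9). Cumulative: 66
Frame 8: STRIKE. 10 + next two rolls (1+9) = 20. Cumulative: 86
Frame 9: SPARE (1+9=10). 10 + next roll (10) = 20. Cumulative: 106
Frame 10: STRIKE. Sum of all frame-10 rolls (10+8+2) = 20. Cumulative: 126

Answer: 2 20 28 38 38 57 66 86 106 126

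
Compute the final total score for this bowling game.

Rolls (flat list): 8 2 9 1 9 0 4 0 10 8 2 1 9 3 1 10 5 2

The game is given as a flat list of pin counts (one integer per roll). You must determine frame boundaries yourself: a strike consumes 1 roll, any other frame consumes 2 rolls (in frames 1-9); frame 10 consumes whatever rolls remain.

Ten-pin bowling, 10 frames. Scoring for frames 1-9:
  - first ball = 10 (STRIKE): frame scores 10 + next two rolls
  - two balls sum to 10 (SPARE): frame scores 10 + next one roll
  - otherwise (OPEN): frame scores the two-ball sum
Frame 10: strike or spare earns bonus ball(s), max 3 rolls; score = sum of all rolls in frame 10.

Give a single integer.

Answer: 123

Derivation:
Frame 1: SPARE (8+2=10). 10 + next roll (9) = 19. Cumulative: 19
Frame 2: SPARE (9+1=10). 10 + next roll (9) = 19. Cumulative: 38
Frame 3: OPEN (9+0=9). Cumulative: 47
Frame 4: OPEN (4+0=4). Cumulative: 51
Frame 5: STRIKE. 10 + next two rolls (8+2) = 20. Cumulative: 71
Frame 6: SPARE (8+2=10). 10 + next roll (1) = 11. Cumulative: 82
Frame 7: SPARE (1+9=10). 10 + next roll (3) = 13. Cumulative: 95
Frame 8: OPEN (3+1=4). Cumulative: 99
Frame 9: STRIKE. 10 + next two rolls (5+2) = 17. Cumulative: 116
Frame 10: OPEN. Sum of all frame-10 rolls (5+2) = 7. Cumulative: 123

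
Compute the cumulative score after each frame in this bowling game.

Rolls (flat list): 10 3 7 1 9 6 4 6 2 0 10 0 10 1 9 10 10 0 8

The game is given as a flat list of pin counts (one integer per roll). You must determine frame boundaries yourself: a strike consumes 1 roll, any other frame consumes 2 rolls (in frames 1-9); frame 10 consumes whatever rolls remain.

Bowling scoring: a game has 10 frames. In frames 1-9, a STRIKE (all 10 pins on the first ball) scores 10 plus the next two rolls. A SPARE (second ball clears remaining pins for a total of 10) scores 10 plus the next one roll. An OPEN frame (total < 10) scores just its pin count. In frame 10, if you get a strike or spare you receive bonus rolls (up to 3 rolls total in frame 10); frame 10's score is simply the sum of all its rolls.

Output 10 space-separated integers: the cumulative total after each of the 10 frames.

Answer: 20 31 47 63 71 81 92 112 132 150

Derivation:
Frame 1: STRIKE. 10 + next two rolls (3+7) = 20. Cumulative: 20
Frame 2: SPARE (3+7=10). 10 + next roll (1) = 11. Cumulative: 31
Frame 3: SPARE (1+9=10). 10 + next roll (6) = 16. Cumulative: 47
Frame 4: SPARE (6+4=10). 10 + next roll (6) = 16. Cumulative: 63
Frame 5: OPEN (6+2=8). Cumulative: 71
Frame 6: SPARE (0+10=10). 10 + next roll (0) = 10. Cumulative: 81
Frame 7: SPARE (0+10=10). 10 + next roll (1) = 11. Cumulative: 92
Frame 8: SPARE (1+9=10). 10 + next roll (10) = 20. Cumulative: 112
Frame 9: STRIKE. 10 + next two rolls (10+0) = 20. Cumulative: 132
Frame 10: STRIKE. Sum of all frame-10 rolls (10+0+8) = 18. Cumulative: 150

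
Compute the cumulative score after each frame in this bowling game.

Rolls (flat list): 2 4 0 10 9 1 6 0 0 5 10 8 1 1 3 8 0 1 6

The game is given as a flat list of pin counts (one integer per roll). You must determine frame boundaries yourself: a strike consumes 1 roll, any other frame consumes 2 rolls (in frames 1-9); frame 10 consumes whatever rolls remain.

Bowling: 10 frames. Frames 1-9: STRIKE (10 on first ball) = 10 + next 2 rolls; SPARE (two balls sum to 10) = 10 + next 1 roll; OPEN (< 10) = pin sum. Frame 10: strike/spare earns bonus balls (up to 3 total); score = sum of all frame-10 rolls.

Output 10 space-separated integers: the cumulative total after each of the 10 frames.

Frame 1: OPEN (2+4=6). Cumulative: 6
Frame 2: SPARE (0+10=10). 10 + next roll (9) = 19. Cumulative: 25
Frame 3: SPARE (9+1=10). 10 + next roll (6) = 16. Cumulative: 41
Frame 4: OPEN (6+0=6). Cumulative: 47
Frame 5: OPEN (0+5=5). Cumulative: 52
Frame 6: STRIKE. 10 + next two rolls (8+1) = 19. Cumulative: 71
Frame 7: OPEN (8+1=9). Cumulative: 80
Frame 8: OPEN (1+3=4). Cumulative: 84
Frame 9: OPEN (8+0=8). Cumulative: 92
Frame 10: OPEN. Sum of all frame-10 rolls (1+6) = 7. Cumulative: 99

Answer: 6 25 41 47 52 71 80 84 92 99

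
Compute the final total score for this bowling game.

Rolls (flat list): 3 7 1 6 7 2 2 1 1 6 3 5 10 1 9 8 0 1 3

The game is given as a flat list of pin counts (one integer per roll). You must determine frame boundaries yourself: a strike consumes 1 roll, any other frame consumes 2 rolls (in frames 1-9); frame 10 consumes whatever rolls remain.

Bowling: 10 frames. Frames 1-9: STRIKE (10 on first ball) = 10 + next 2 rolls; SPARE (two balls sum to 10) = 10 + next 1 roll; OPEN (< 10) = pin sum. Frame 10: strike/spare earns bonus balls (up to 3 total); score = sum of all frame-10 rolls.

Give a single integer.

Answer: 95

Derivation:
Frame 1: SPARE (3+7=10). 10 + next roll (1) = 11. Cumulative: 11
Frame 2: OPEN (1+6=7). Cumulative: 18
Frame 3: OPEN (7+2=9). Cumulative: 27
Frame 4: OPEN (2+1=3). Cumulative: 30
Frame 5: OPEN (1+6=7). Cumulative: 37
Frame 6: OPEN (3+5=8). Cumulative: 45
Frame 7: STRIKE. 10 + next two rolls (1+9) = 20. Cumulative: 65
Frame 8: SPARE (1+9=10). 10 + next roll (8) = 18. Cumulative: 83
Frame 9: OPEN (8+0=8). Cumulative: 91
Frame 10: OPEN. Sum of all frame-10 rolls (1+3) = 4. Cumulative: 95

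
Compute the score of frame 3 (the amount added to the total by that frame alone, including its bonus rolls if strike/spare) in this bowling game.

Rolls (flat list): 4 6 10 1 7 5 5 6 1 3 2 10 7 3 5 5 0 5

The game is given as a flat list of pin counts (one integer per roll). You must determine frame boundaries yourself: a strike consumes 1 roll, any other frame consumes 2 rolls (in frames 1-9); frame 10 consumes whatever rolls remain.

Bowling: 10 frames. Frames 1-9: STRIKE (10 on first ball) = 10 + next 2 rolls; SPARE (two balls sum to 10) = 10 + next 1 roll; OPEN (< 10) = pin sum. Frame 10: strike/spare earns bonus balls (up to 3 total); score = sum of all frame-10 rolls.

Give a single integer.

Frame 1: SPARE (4+6=10). 10 + next roll (10) = 20. Cumulative: 20
Frame 2: STRIKE. 10 + next two rolls (1+7) = 18. Cumulative: 38
Frame 3: OPEN (1+7=8). Cumulative: 46
Frame 4: SPARE (5+5=10). 10 + next roll (6) = 16. Cumulative: 62
Frame 5: OPEN (6+1=7). Cumulative: 69

Answer: 8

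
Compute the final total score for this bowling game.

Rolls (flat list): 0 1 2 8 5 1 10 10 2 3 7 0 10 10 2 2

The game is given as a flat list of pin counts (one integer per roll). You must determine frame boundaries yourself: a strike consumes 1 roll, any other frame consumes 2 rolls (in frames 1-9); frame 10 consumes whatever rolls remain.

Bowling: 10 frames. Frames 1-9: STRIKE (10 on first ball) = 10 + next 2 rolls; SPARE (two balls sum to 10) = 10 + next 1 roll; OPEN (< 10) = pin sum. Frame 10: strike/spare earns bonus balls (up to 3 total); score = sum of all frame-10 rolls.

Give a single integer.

Frame 1: OPEN (0+1=1). Cumulative: 1
Frame 2: SPARE (2+8=10). 10 + next roll (5) = 15. Cumulative: 16
Frame 3: OPEN (5+1=6). Cumulative: 22
Frame 4: STRIKE. 10 + next two rolls (10+2) = 22. Cumulative: 44
Frame 5: STRIKE. 10 + next two rolls (2+3) = 15. Cumulative: 59
Frame 6: OPEN (2+3=5). Cumulative: 64
Frame 7: OPEN (7+0=7). Cumulative: 71
Frame 8: STRIKE. 10 + next two rolls (10+2) = 22. Cumulative: 93
Frame 9: STRIKE. 10 + next two rolls (2+2) = 14. Cumulative: 107
Frame 10: OPEN. Sum of all frame-10 rolls (2+2) = 4. Cumulative: 111

Answer: 111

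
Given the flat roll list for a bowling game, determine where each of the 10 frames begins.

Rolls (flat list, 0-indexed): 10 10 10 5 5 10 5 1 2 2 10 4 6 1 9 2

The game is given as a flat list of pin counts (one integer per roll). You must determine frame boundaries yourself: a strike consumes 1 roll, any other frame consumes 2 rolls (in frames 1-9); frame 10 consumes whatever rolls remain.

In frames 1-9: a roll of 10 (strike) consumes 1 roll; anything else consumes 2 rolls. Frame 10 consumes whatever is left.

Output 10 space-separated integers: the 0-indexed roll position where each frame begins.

Frame 1 starts at roll index 0: roll=10 (strike), consumes 1 roll
Frame 2 starts at roll index 1: roll=10 (strike), consumes 1 roll
Frame 3 starts at roll index 2: roll=10 (strike), consumes 1 roll
Frame 4 starts at roll index 3: rolls=5,5 (sum=10), consumes 2 rolls
Frame 5 starts at roll index 5: roll=10 (strike), consumes 1 roll
Frame 6 starts at roll index 6: rolls=5,1 (sum=6), consumes 2 rolls
Frame 7 starts at roll index 8: rolls=2,2 (sum=4), consumes 2 rolls
Frame 8 starts at roll index 10: roll=10 (strike), consumes 1 roll
Frame 9 starts at roll index 11: rolls=4,6 (sum=10), consumes 2 rolls
Frame 10 starts at roll index 13: 3 remaining rolls

Answer: 0 1 2 3 5 6 8 10 11 13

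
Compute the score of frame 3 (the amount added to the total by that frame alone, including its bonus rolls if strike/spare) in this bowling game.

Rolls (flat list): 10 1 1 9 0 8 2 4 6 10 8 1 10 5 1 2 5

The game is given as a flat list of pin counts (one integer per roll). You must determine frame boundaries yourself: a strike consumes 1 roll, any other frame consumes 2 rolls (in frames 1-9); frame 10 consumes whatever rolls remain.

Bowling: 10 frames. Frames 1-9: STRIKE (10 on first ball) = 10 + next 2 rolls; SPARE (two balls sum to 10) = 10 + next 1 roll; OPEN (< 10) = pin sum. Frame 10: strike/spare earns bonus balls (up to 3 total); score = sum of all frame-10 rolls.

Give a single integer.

Answer: 9

Derivation:
Frame 1: STRIKE. 10 + next two rolls (1+1) = 12. Cumulative: 12
Frame 2: OPEN (1+1=2). Cumulative: 14
Frame 3: OPEN (9+0=9). Cumulative: 23
Frame 4: SPARE (8+2=10). 10 + next roll (4) = 14. Cumulative: 37
Frame 5: SPARE (4+6=10). 10 + next roll (10) = 20. Cumulative: 57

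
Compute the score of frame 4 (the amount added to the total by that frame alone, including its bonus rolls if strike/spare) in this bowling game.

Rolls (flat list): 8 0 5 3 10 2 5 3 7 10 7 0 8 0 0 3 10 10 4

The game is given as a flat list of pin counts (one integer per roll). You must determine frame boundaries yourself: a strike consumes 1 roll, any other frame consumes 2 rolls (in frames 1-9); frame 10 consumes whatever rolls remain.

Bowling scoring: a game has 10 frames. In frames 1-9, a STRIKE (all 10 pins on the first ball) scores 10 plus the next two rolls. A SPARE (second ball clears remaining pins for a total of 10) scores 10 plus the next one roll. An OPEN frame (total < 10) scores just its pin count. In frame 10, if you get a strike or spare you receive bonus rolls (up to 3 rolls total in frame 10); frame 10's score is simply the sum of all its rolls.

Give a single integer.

Answer: 7

Derivation:
Frame 1: OPEN (8+0=8). Cumulative: 8
Frame 2: OPEN (5+3=8). Cumulative: 16
Frame 3: STRIKE. 10 + next two rolls (2+5) = 17. Cumulative: 33
Frame 4: OPEN (2+5=7). Cumulative: 40
Frame 5: SPARE (3+7=10). 10 + next roll (10) = 20. Cumulative: 60
Frame 6: STRIKE. 10 + next two rolls (7+0) = 17. Cumulative: 77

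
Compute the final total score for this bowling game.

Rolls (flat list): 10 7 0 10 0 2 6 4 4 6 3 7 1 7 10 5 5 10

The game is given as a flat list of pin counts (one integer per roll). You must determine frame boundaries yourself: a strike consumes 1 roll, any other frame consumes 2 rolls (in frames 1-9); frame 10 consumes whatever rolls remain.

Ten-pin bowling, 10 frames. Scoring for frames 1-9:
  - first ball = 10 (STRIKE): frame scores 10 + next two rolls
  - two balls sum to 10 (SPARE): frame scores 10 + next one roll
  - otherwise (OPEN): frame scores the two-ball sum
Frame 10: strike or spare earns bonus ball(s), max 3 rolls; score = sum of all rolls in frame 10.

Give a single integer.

Answer: 124

Derivation:
Frame 1: STRIKE. 10 + next two rolls (7+0) = 17. Cumulative: 17
Frame 2: OPEN (7+0=7). Cumulative: 24
Frame 3: STRIKE. 10 + next two rolls (0+2) = 12. Cumulative: 36
Frame 4: OPEN (0+2=2). Cumulative: 38
Frame 5: SPARE (6+4=10). 10 + next roll (4) = 14. Cumulative: 52
Frame 6: SPARE (4+6=10). 10 + next roll (3) = 13. Cumulative: 65
Frame 7: SPARE (3+7=10). 10 + next roll (1) = 11. Cumulative: 76
Frame 8: OPEN (1+7=8). Cumulative: 84
Frame 9: STRIKE. 10 + next two rolls (5+5) = 20. Cumulative: 104
Frame 10: SPARE. Sum of all frame-10 rolls (5+5+10) = 20. Cumulative: 124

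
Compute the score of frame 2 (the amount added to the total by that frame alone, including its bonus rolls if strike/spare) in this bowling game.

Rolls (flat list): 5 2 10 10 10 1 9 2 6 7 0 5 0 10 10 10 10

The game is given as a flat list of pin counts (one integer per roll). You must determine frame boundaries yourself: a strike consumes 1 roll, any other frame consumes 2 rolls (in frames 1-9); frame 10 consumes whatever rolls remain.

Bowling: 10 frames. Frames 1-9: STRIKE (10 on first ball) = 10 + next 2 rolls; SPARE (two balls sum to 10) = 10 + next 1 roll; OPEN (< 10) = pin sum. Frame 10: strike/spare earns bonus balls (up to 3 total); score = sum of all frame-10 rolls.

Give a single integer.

Answer: 30

Derivation:
Frame 1: OPEN (5+2=7). Cumulative: 7
Frame 2: STRIKE. 10 + next two rolls (10+10) = 30. Cumulative: 37
Frame 3: STRIKE. 10 + next two rolls (10+1) = 21. Cumulative: 58
Frame 4: STRIKE. 10 + next two rolls (1+9) = 20. Cumulative: 78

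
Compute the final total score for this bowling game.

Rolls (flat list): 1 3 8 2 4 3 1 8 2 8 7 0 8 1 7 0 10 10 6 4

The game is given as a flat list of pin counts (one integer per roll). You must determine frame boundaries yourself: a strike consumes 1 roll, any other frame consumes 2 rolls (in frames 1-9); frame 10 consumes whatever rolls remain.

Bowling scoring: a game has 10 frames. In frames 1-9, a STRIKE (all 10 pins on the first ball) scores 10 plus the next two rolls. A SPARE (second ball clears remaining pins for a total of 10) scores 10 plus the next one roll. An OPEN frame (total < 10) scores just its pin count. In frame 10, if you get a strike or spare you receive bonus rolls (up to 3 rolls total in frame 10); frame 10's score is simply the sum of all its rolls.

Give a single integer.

Answer: 120

Derivation:
Frame 1: OPEN (1+3=4). Cumulative: 4
Frame 2: SPARE (8+2=10). 10 + next roll (4) = 14. Cumulative: 18
Frame 3: OPEN (4+3=7). Cumulative: 25
Frame 4: OPEN (1+8=9). Cumulative: 34
Frame 5: SPARE (2+8=10). 10 + next roll (7) = 17. Cumulative: 51
Frame 6: OPEN (7+0=7). Cumulative: 58
Frame 7: OPEN (8+1=9). Cumulative: 67
Frame 8: OPEN (7+0=7). Cumulative: 74
Frame 9: STRIKE. 10 + next two rolls (10+6) = 26. Cumulative: 100
Frame 10: STRIKE. Sum of all frame-10 rolls (10+6+4) = 20. Cumulative: 120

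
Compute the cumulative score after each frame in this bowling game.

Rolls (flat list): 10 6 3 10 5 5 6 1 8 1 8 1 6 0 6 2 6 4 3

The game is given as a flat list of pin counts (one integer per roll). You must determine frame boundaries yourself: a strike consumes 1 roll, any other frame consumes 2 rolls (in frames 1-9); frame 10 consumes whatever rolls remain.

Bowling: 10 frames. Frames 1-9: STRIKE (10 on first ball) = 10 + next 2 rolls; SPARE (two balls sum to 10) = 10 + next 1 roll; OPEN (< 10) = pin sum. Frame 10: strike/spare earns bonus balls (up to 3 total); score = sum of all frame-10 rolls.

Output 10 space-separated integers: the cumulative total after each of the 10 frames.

Frame 1: STRIKE. 10 + next two rolls (6+3) = 19. Cumulative: 19
Frame 2: OPEN (6+3=9). Cumulative: 28
Frame 3: STRIKE. 10 + next two rolls (5+5) = 20. Cumulative: 48
Frame 4: SPARE (5+5=10). 10 + next roll (6) = 16. Cumulative: 64
Frame 5: OPEN (6+1=7). Cumulative: 71
Frame 6: OPEN (8+1=9). Cumulative: 80
Frame 7: OPEN (8+1=9). Cumulative: 89
Frame 8: OPEN (6+0=6). Cumulative: 95
Frame 9: OPEN (6+2=8). Cumulative: 103
Frame 10: SPARE. Sum of all frame-10 rolls (6+4+3) = 13. Cumulative: 116

Answer: 19 28 48 64 71 80 89 95 103 116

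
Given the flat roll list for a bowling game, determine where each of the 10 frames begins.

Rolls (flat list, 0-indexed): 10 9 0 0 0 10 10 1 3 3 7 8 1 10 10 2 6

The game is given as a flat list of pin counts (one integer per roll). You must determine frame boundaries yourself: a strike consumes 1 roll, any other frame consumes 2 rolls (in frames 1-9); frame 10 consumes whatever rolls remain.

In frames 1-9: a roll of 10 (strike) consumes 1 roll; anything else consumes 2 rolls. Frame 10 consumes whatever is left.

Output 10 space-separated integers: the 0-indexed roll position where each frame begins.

Frame 1 starts at roll index 0: roll=10 (strike), consumes 1 roll
Frame 2 starts at roll index 1: rolls=9,0 (sum=9), consumes 2 rolls
Frame 3 starts at roll index 3: rolls=0,0 (sum=0), consumes 2 rolls
Frame 4 starts at roll index 5: roll=10 (strike), consumes 1 roll
Frame 5 starts at roll index 6: roll=10 (strike), consumes 1 roll
Frame 6 starts at roll index 7: rolls=1,3 (sum=4), consumes 2 rolls
Frame 7 starts at roll index 9: rolls=3,7 (sum=10), consumes 2 rolls
Frame 8 starts at roll index 11: rolls=8,1 (sum=9), consumes 2 rolls
Frame 9 starts at roll index 13: roll=10 (strike), consumes 1 roll
Frame 10 starts at roll index 14: 3 remaining rolls

Answer: 0 1 3 5 6 7 9 11 13 14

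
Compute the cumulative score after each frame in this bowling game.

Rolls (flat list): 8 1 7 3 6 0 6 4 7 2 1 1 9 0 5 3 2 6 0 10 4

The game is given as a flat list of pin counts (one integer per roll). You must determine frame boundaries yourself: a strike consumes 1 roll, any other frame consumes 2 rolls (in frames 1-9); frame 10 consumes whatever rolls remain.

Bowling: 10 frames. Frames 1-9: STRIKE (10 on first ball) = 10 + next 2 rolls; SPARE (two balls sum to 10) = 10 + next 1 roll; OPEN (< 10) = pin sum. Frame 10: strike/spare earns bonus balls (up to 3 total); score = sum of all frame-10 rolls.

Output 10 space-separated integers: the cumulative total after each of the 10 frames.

Frame 1: OPEN (8+1=9). Cumulative: 9
Frame 2: SPARE (7+3=10). 10 + next roll (6) = 16. Cumulative: 25
Frame 3: OPEN (6+0=6). Cumulative: 31
Frame 4: SPARE (6+4=10). 10 + next roll (7) = 17. Cumulative: 48
Frame 5: OPEN (7+2=9). Cumulative: 57
Frame 6: OPEN (1+1=2). Cumulative: 59
Frame 7: OPEN (9+0=9). Cumulative: 68
Frame 8: OPEN (5+3=8). Cumulative: 76
Frame 9: OPEN (2+6=8). Cumulative: 84
Frame 10: SPARE. Sum of all frame-10 rolls (0+10+4) = 14. Cumulative: 98

Answer: 9 25 31 48 57 59 68 76 84 98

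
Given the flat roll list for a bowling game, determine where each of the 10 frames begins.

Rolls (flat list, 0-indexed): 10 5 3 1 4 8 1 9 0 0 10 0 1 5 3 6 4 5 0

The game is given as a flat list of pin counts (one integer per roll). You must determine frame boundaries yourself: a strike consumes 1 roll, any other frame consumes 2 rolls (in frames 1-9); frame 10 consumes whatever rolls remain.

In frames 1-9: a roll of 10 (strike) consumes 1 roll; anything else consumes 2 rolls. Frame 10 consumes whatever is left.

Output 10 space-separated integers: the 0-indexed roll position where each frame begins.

Frame 1 starts at roll index 0: roll=10 (strike), consumes 1 roll
Frame 2 starts at roll index 1: rolls=5,3 (sum=8), consumes 2 rolls
Frame 3 starts at roll index 3: rolls=1,4 (sum=5), consumes 2 rolls
Frame 4 starts at roll index 5: rolls=8,1 (sum=9), consumes 2 rolls
Frame 5 starts at roll index 7: rolls=9,0 (sum=9), consumes 2 rolls
Frame 6 starts at roll index 9: rolls=0,10 (sum=10), consumes 2 rolls
Frame 7 starts at roll index 11: rolls=0,1 (sum=1), consumes 2 rolls
Frame 8 starts at roll index 13: rolls=5,3 (sum=8), consumes 2 rolls
Frame 9 starts at roll index 15: rolls=6,4 (sum=10), consumes 2 rolls
Frame 10 starts at roll index 17: 2 remaining rolls

Answer: 0 1 3 5 7 9 11 13 15 17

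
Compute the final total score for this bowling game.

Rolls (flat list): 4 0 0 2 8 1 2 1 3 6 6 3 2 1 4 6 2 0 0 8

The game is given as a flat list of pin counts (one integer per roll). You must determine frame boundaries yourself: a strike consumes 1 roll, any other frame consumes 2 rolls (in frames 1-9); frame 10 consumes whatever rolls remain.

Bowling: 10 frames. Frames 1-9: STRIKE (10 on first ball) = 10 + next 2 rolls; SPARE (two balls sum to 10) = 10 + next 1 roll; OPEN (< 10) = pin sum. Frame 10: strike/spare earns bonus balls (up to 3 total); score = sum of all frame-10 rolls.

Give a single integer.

Answer: 61

Derivation:
Frame 1: OPEN (4+0=4). Cumulative: 4
Frame 2: OPEN (0+2=2). Cumulative: 6
Frame 3: OPEN (8+1=9). Cumulative: 15
Frame 4: OPEN (2+1=3). Cumulative: 18
Frame 5: OPEN (3+6=9). Cumulative: 27
Frame 6: OPEN (6+3=9). Cumulative: 36
Frame 7: OPEN (2+1=3). Cumulative: 39
Frame 8: SPARE (4+6=10). 10 + next roll (2) = 12. Cumulative: 51
Frame 9: OPEN (2+0=2). Cumulative: 53
Frame 10: OPEN. Sum of all frame-10 rolls (0+8) = 8. Cumulative: 61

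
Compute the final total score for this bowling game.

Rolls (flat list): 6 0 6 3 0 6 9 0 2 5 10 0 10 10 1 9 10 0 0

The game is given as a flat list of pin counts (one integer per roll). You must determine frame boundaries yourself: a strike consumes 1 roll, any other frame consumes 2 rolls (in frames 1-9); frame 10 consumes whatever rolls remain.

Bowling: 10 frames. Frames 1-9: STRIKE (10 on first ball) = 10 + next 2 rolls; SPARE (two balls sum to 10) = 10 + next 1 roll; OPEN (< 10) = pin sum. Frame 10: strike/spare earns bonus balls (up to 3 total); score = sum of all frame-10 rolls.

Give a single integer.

Answer: 127

Derivation:
Frame 1: OPEN (6+0=6). Cumulative: 6
Frame 2: OPEN (6+3=9). Cumulative: 15
Frame 3: OPEN (0+6=6). Cumulative: 21
Frame 4: OPEN (9+0=9). Cumulative: 30
Frame 5: OPEN (2+5=7). Cumulative: 37
Frame 6: STRIKE. 10 + next two rolls (0+10) = 20. Cumulative: 57
Frame 7: SPARE (0+10=10). 10 + next roll (10) = 20. Cumulative: 77
Frame 8: STRIKE. 10 + next two rolls (1+9) = 20. Cumulative: 97
Frame 9: SPARE (1+9=10). 10 + next roll (10) = 20. Cumulative: 117
Frame 10: STRIKE. Sum of all frame-10 rolls (10+0+0) = 10. Cumulative: 127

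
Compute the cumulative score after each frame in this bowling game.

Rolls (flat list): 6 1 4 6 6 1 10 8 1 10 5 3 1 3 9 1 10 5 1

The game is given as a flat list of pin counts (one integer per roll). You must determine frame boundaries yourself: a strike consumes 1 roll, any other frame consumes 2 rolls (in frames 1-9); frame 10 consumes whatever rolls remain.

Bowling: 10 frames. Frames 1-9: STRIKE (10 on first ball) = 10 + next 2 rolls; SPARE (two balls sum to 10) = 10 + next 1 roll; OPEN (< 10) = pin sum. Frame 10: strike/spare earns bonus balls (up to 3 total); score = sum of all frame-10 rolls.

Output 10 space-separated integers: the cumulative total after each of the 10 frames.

Answer: 7 23 30 49 58 76 84 88 108 124

Derivation:
Frame 1: OPEN (6+1=7). Cumulative: 7
Frame 2: SPARE (4+6=10). 10 + next roll (6) = 16. Cumulative: 23
Frame 3: OPEN (6+1=7). Cumulative: 30
Frame 4: STRIKE. 10 + next two rolls (8+1) = 19. Cumulative: 49
Frame 5: OPEN (8+1=9). Cumulative: 58
Frame 6: STRIKE. 10 + next two rolls (5+3) = 18. Cumulative: 76
Frame 7: OPEN (5+3=8). Cumulative: 84
Frame 8: OPEN (1+3=4). Cumulative: 88
Frame 9: SPARE (9+1=10). 10 + next roll (10) = 20. Cumulative: 108
Frame 10: STRIKE. Sum of all frame-10 rolls (10+5+1) = 16. Cumulative: 124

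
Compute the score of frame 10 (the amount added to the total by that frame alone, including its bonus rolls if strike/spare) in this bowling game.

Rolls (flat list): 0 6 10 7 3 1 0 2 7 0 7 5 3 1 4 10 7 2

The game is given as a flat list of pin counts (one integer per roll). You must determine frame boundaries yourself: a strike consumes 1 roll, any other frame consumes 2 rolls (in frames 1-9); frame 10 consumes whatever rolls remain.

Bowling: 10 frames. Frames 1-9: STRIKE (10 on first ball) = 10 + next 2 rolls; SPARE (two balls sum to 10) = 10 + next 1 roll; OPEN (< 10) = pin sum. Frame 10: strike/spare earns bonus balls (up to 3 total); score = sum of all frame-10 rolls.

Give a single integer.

Answer: 9

Derivation:
Frame 1: OPEN (0+6=6). Cumulative: 6
Frame 2: STRIKE. 10 + next two rolls (7+3) = 20. Cumulative: 26
Frame 3: SPARE (7+3=10). 10 + next roll (1) = 11. Cumulative: 37
Frame 4: OPEN (1+0=1). Cumulative: 38
Frame 5: OPEN (2+7=9). Cumulative: 47
Frame 6: OPEN (0+7=7). Cumulative: 54
Frame 7: OPEN (5+3=8). Cumulative: 62
Frame 8: OPEN (1+4=5). Cumulative: 67
Frame 9: STRIKE. 10 + next two rolls (7+2) = 19. Cumulative: 86
Frame 10: OPEN. Sum of all frame-10 rolls (7+2) = 9. Cumulative: 95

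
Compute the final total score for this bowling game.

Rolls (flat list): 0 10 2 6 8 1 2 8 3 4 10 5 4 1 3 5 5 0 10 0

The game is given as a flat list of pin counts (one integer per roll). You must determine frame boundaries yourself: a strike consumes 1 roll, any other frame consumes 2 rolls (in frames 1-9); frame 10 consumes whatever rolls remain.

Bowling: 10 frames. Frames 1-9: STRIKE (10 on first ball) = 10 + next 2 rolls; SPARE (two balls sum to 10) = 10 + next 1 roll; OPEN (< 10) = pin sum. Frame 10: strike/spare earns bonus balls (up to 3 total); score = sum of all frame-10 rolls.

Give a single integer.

Answer: 101

Derivation:
Frame 1: SPARE (0+10=10). 10 + next roll (2) = 12. Cumulative: 12
Frame 2: OPEN (2+6=8). Cumulative: 20
Frame 3: OPEN (8+1=9). Cumulative: 29
Frame 4: SPARE (2+8=10). 10 + next roll (3) = 13. Cumulative: 42
Frame 5: OPEN (3+4=7). Cumulative: 49
Frame 6: STRIKE. 10 + next two rolls (5+4) = 19. Cumulative: 68
Frame 7: OPEN (5+4=9). Cumulative: 77
Frame 8: OPEN (1+3=4). Cumulative: 81
Frame 9: SPARE (5+5=10). 10 + next roll (0) = 10. Cumulative: 91
Frame 10: SPARE. Sum of all frame-10 rolls (0+10+0) = 10. Cumulative: 101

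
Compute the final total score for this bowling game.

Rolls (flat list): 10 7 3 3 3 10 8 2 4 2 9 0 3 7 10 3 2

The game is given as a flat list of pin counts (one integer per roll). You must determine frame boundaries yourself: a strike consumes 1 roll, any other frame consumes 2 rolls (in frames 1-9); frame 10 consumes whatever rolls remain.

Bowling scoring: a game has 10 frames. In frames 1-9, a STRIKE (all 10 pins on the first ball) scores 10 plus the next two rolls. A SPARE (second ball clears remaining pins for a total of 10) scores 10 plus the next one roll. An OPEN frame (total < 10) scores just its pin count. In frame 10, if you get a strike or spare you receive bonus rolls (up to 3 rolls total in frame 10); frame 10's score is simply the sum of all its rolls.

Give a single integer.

Frame 1: STRIKE. 10 + next two rolls (7+3) = 20. Cumulative: 20
Frame 2: SPARE (7+3=10). 10 + next roll (3) = 13. Cumulative: 33
Frame 3: OPEN (3+3=6). Cumulative: 39
Frame 4: STRIKE. 10 + next two rolls (8+2) = 20. Cumulative: 59
Frame 5: SPARE (8+2=10). 10 + next roll (4) = 14. Cumulative: 73
Frame 6: OPEN (4+2=6). Cumulative: 79
Frame 7: OPEN (9+0=9). Cumulative: 88
Frame 8: SPARE (3+7=10). 10 + next roll (10) = 20. Cumulative: 108
Frame 9: STRIKE. 10 + next two rolls (3+2) = 15. Cumulative: 123
Frame 10: OPEN. Sum of all frame-10 rolls (3+2) = 5. Cumulative: 128

Answer: 128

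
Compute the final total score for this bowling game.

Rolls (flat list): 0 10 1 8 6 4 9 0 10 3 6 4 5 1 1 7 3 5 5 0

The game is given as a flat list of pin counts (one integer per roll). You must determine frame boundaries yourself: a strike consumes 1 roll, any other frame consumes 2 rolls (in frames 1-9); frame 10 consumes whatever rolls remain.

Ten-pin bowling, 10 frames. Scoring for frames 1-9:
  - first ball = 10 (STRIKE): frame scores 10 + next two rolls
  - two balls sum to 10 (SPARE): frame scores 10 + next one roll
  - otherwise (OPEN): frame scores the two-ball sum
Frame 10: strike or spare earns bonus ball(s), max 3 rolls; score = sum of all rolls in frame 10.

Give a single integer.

Frame 1: SPARE (0+10=10). 10 + next roll (1) = 11. Cumulative: 11
Frame 2: OPEN (1+8=9). Cumulative: 20
Frame 3: SPARE (6+4=10). 10 + next roll (9) = 19. Cumulative: 39
Frame 4: OPEN (9+0=9). Cumulative: 48
Frame 5: STRIKE. 10 + next two rolls (3+6) = 19. Cumulative: 67
Frame 6: OPEN (3+6=9). Cumulative: 76
Frame 7: OPEN (4+5=9). Cumulative: 85
Frame 8: OPEN (1+1=2). Cumulative: 87
Frame 9: SPARE (7+3=10). 10 + next roll (5) = 15. Cumulative: 102
Frame 10: SPARE. Sum of all frame-10 rolls (5+5+0) = 10. Cumulative: 112

Answer: 112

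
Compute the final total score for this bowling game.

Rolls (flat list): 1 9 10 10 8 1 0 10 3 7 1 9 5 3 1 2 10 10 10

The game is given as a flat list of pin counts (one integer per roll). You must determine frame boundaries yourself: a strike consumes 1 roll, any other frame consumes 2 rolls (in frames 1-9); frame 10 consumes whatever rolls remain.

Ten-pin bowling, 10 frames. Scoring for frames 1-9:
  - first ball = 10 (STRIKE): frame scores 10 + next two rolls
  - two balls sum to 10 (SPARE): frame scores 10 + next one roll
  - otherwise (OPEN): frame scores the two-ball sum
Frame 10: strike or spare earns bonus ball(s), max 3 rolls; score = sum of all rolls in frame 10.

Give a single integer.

Answer: 156

Derivation:
Frame 1: SPARE (1+9=10). 10 + next roll (10) = 20. Cumulative: 20
Frame 2: STRIKE. 10 + next two rolls (10+8) = 28. Cumulative: 48
Frame 3: STRIKE. 10 + next two rolls (8+1) = 19. Cumulative: 67
Frame 4: OPEN (8+1=9). Cumulative: 76
Frame 5: SPARE (0+10=10). 10 + next roll (3) = 13. Cumulative: 89
Frame 6: SPARE (3+7=10). 10 + next roll (1) = 11. Cumulative: 100
Frame 7: SPARE (1+9=10). 10 + next roll (5) = 15. Cumulative: 115
Frame 8: OPEN (5+3=8). Cumulative: 123
Frame 9: OPEN (1+2=3). Cumulative: 126
Frame 10: STRIKE. Sum of all frame-10 rolls (10+10+10) = 30. Cumulative: 156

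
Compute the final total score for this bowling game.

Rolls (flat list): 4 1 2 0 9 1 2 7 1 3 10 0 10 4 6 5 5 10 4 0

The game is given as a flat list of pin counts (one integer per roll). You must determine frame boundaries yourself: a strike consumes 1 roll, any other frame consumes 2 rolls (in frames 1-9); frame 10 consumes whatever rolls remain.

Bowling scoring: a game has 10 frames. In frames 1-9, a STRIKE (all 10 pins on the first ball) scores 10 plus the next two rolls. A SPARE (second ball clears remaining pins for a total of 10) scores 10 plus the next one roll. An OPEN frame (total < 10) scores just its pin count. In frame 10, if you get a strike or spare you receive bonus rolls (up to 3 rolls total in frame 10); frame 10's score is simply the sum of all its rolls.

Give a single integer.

Answer: 115

Derivation:
Frame 1: OPEN (4+1=5). Cumulative: 5
Frame 2: OPEN (2+0=2). Cumulative: 7
Frame 3: SPARE (9+1=10). 10 + next roll (2) = 12. Cumulative: 19
Frame 4: OPEN (2+7=9). Cumulative: 28
Frame 5: OPEN (1+3=4). Cumulative: 32
Frame 6: STRIKE. 10 + next two rolls (0+10) = 20. Cumulative: 52
Frame 7: SPARE (0+10=10). 10 + next roll (4) = 14. Cumulative: 66
Frame 8: SPARE (4+6=10). 10 + next roll (5) = 15. Cumulative: 81
Frame 9: SPARE (5+5=10). 10 + next roll (10) = 20. Cumulative: 101
Frame 10: STRIKE. Sum of all frame-10 rolls (10+4+0) = 14. Cumulative: 115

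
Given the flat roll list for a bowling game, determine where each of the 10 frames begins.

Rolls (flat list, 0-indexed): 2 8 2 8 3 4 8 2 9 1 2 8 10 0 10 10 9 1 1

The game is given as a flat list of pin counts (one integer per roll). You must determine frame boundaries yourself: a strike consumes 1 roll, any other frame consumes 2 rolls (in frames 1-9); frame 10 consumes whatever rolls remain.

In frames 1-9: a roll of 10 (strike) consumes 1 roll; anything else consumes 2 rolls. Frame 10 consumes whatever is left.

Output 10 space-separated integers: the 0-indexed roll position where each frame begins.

Answer: 0 2 4 6 8 10 12 13 15 16

Derivation:
Frame 1 starts at roll index 0: rolls=2,8 (sum=10), consumes 2 rolls
Frame 2 starts at roll index 2: rolls=2,8 (sum=10), consumes 2 rolls
Frame 3 starts at roll index 4: rolls=3,4 (sum=7), consumes 2 rolls
Frame 4 starts at roll index 6: rolls=8,2 (sum=10), consumes 2 rolls
Frame 5 starts at roll index 8: rolls=9,1 (sum=10), consumes 2 rolls
Frame 6 starts at roll index 10: rolls=2,8 (sum=10), consumes 2 rolls
Frame 7 starts at roll index 12: roll=10 (strike), consumes 1 roll
Frame 8 starts at roll index 13: rolls=0,10 (sum=10), consumes 2 rolls
Frame 9 starts at roll index 15: roll=10 (strike), consumes 1 roll
Frame 10 starts at roll index 16: 3 remaining rolls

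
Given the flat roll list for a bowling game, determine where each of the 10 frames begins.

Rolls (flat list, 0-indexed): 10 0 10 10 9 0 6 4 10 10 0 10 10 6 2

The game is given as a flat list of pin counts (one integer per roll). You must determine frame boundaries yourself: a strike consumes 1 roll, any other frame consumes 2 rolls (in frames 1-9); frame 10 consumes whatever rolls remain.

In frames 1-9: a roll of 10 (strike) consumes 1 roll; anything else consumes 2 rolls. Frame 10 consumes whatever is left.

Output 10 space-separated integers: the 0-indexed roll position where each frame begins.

Answer: 0 1 3 4 6 8 9 10 12 13

Derivation:
Frame 1 starts at roll index 0: roll=10 (strike), consumes 1 roll
Frame 2 starts at roll index 1: rolls=0,10 (sum=10), consumes 2 rolls
Frame 3 starts at roll index 3: roll=10 (strike), consumes 1 roll
Frame 4 starts at roll index 4: rolls=9,0 (sum=9), consumes 2 rolls
Frame 5 starts at roll index 6: rolls=6,4 (sum=10), consumes 2 rolls
Frame 6 starts at roll index 8: roll=10 (strike), consumes 1 roll
Frame 7 starts at roll index 9: roll=10 (strike), consumes 1 roll
Frame 8 starts at roll index 10: rolls=0,10 (sum=10), consumes 2 rolls
Frame 9 starts at roll index 12: roll=10 (strike), consumes 1 roll
Frame 10 starts at roll index 13: 2 remaining rolls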